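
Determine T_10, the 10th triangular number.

55

10·11/2 = 110/2 = 55.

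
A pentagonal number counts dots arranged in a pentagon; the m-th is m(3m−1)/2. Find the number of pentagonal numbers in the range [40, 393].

The n-th pentagonal number is n(3n−1)/2.
Smallest index with value ≥ 40: n = 6 (giving 51).
Largest index with value ≤ 393: n = 16 (giving 376).
Indices 6 through 16: 11 terms.

11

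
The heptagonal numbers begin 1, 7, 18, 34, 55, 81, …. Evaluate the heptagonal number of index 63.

9828

The 63rd heptagonal number is n(5n−3)/2 with n = 63.
63·(5·63 − 3)/2 = 63·312/2 = 63·156 = 9828.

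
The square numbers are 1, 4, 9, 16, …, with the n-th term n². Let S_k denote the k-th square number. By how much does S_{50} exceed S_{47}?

50² = 2500 and 47² = 2209.
Difference: 2500 − 2209 = 291.

291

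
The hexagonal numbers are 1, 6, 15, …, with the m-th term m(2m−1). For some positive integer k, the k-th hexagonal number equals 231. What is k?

11

Set n(2n−1) = 231, giving 2n² − n − 231 = 0.
The discriminant is 1 + 8·231 = 1849, and √1849 = 43.
So n = (1 + 43) / 4 = 44/4 = 11.
Check: 11·(2·11 − 1) = 231. ✓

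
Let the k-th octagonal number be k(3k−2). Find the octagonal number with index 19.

The 19th octagonal number is n(3n−2) with n = 19.
19·(3·19 − 2) = 19·55 = 1045.

1045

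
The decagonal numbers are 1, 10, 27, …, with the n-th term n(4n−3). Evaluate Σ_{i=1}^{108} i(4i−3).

Σ i(4i−3) = 4Σi² − 3Σi over i = 1..108.
Σi = 5886 and Σi² = 425754.
4·425754 − 3·5886 = 1685358.

1685358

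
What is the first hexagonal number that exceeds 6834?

Solve n(2n−1) > 6834 for integer n.
The largest n with value ≤ 6834 is 58 (since 6670 ≤ 6834 < 6903), so the first above is n = 59, value 6903.

6903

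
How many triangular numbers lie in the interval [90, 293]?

11

The n-th triangular number is n(n+1)/2.
Smallest index with value ≥ 90: n = 13 (giving 91).
Largest index with value ≤ 293: n = 23 (giving 276).
Indices 13 through 23: 11 terms.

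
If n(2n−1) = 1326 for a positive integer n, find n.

26

Set n(2n−1) = 1326, giving 2n² − n − 1326 = 0.
The discriminant is 1 + 8·1326 = 10609, and √10609 = 103.
So n = (1 + 103) / 4 = 104/4 = 26.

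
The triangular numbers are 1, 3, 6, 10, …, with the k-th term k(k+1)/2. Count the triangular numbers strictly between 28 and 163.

10

The n-th triangular number is n(n+1)/2.
Smallest index with value > 28: n = 8 (giving 36).
Largest index with value < 163: n = 17 (giving 153).
Indices 8 through 17: 10 terms.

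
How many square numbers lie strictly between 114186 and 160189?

The n-th square number is n².
Smallest index with value > 114186: n = 338 (giving 114244).
Largest index with value < 160189: n = 400 (giving 160000).
Indices 338 through 400: 63 terms.

63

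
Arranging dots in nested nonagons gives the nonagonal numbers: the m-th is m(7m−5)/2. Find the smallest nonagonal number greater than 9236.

9334

Solve n(7n−5)/2 > 9236 for integer n.
The largest n with value ≤ 9236 is 51 (since 8976 ≤ 9236 < 9334), so the first above is n = 52, value 9334.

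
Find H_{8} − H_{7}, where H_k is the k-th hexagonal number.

Consecutive hexagonal numbers differ by 4n − 3: here 4·8 − 3 = 29.

29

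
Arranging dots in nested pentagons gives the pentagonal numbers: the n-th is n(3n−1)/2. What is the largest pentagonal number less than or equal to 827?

782

Solve n(3n−1)/2 ≤ 827 for integer n.
n = 23 gives 782 ≤ 827, while n = 24 gives 852 > 827; so the answer is 782.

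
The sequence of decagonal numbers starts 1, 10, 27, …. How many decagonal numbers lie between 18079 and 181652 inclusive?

The n-th decagonal number is n(4n−3).
Smallest index with value ≥ 18079: n = 68 (giving 18292).
Largest index with value ≤ 181652: n = 213 (giving 180837).
Indices 68 through 213: 146 terms.

146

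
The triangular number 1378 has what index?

52

Set n(n+1)/2 = 1378, giving n² + n − 2756 = 0.
The discriminant is 1 + 8·1378 = 11025, and √11025 = 105.
So n = (-1 + 105) / 2 = 104/2 = 52.
Check: 52·53/2 = 1378. ✓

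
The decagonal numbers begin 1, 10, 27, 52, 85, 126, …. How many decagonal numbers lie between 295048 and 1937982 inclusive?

The n-th decagonal number is n(4n−3).
Smallest index with value ≥ 295048: n = 272 (giving 295120).
Largest index with value ≤ 1937982: n = 696 (giving 1935576).
Indices 272 through 696: 425 terms.

425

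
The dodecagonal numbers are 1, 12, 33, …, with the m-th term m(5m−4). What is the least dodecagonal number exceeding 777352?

Solve n(5n−4) > 777352 for integer n.
The largest n with value ≤ 777352 is 394 (since 774604 ≤ 777352 < 778545), so the first above is n = 395, value 778545.

778545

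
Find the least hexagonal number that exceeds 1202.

Solve n(2n−1) > 1202 for integer n.
The largest n with value ≤ 1202 is 24 (since 1128 ≤ 1202 < 1225), so the first above is n = 25, value 1225.

1225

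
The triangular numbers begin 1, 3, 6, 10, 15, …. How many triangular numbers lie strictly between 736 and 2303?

30

The n-th triangular number is n(n+1)/2.
Smallest index with value > 736: n = 38 (giving 741).
Largest index with value < 2303: n = 67 (giving 2278).
Indices 38 through 67: 30 terms.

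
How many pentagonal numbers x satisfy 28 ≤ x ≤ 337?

The n-th pentagonal number is n(3n−1)/2.
Smallest index with value ≥ 28: n = 5 (giving 35).
Largest index with value ≤ 337: n = 15 (giving 330).
Indices 5 through 15: 11 terms.

11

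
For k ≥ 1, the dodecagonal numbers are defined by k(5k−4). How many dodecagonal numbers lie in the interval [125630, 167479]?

25

The n-th dodecagonal number is n(5n−4).
Smallest index with value ≥ 125630: n = 159 (giving 125769).
Largest index with value ≤ 167479: n = 183 (giving 166713).
Indices 159 through 183: 25 terms.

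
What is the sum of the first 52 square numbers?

48230

Σ_{i=1}^{52} i² = 52·53·105/6 = 48230.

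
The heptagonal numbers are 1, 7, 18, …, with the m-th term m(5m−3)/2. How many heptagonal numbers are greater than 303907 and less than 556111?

The n-th heptagonal number is n(5n−3)/2.
Smallest index with value > 303907: n = 349 (giving 303979).
Largest index with value < 556111: n = 471 (giving 553896).
Indices 349 through 471: 123 terms.

123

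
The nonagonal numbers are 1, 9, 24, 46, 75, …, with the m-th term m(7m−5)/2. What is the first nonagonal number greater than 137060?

Solve n(7n−5)/2 > 137060 for integer n.
The largest n with value ≤ 137060 is 198 (since 136719 ≤ 137060 < 138106), so the first above is n = 199, value 138106.

138106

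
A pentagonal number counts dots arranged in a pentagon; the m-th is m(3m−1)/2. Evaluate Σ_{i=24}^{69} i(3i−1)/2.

Σ i(3i−1)/2 = (3Σi² − Σi) / 2 over i = 24..69.
Σi = 2415 − 276 = 2139 and Σi² = 111895 − 4324 = 107571.
(3·107571 − 1·2139) / 2 = 320574/2 = 160287.

160287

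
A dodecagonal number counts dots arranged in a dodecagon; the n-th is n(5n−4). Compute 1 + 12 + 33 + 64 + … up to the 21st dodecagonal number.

Σ i(5i−4) = 5Σi² − 4Σi over i = 1..21.
Σi = 231 and Σi² = 3311.
5·3311 − 4·231 = 15631.

15631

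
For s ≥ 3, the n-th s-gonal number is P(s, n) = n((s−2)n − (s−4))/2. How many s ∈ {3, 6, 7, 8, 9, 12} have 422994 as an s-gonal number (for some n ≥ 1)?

1

s = 3: P(3, 919) = 422740 and P(3, 920) = 423660; 422994 is not s-gonal.
s = 6: P(6, 460) = 422740 and P(6, 461) = 424581; 422994 is not s-gonal.
s = 7: P(7, 411) = 421686 and P(7, 412) = 423742; 422994 is not s-gonal.
s = 8: P(8, 375) = 421125 and P(8, 376) = 423376; 422994 is not s-gonal.
s = 9: P(9, 348) = 422994. ✓
s = 12: P(12, 291) = 422241 and P(12, 292) = 425152; 422994 is not s-gonal.
Hits: s ∈ {9} → 1.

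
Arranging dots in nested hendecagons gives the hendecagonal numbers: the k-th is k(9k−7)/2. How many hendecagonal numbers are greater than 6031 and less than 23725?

The n-th hendecagonal number is n(9n−7)/2.
Smallest index with value > 6031: n = 38 (giving 6365).
Largest index with value < 23725: n = 72 (giving 23076).
Indices 38 through 72: 35 terms.

35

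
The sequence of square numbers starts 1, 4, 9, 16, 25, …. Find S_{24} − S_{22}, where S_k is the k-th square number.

92

24² = 576 and 22² = 484.
Difference: 576 − 484 = 92.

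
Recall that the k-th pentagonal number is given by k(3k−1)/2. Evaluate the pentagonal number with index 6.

The 6th pentagonal number is n(3n−1)/2 with n = 6.
6·(3·6 − 1)/2 = 6·17/2 = 51.

51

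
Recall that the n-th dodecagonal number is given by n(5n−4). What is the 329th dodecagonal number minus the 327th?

329·(5·329 − 4) = 539889 and 327·(5·327 − 4) = 533337.
Difference: 539889 − 533337 = 6552.

6552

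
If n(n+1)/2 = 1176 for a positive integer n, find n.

48

Set n(n+1)/2 = 1176, giving n² + n − 2352 = 0.
The discriminant is 1 + 8·1176 = 9409, and √9409 = 97.
So n = (-1 + 97) / 2 = 96/2 = 48.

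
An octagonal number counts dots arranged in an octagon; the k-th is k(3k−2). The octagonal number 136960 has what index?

Set n(3n−2) = 136960, giving 3n² − 2n − 136960 = 0.
The discriminant is 4 + 12·136960 = 1643524, and √1643524 = 1282.
So n = (2 + 1282) / 6 = 1284/6 = 214.

214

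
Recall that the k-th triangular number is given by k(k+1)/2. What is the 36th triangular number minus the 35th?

Consecutive triangular numbers differ by n: T_{36} − T_{35} = 36.

36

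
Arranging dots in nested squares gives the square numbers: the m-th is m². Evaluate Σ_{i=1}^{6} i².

Σ_{i=1}^{6} i² = 6·7·13/6 = 91.

91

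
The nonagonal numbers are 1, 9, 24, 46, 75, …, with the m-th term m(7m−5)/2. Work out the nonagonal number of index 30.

30·(7·30 − 5)/2 = 30·205/2 = 3075.

3075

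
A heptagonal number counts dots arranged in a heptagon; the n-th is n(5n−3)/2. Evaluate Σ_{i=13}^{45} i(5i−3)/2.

75427

Σ i(5i−3)/2 = (5Σi² − 3Σi) / 2 over i = 13..45.
Σi = 1035 − 78 = 957 and Σi² = 31395 − 650 = 30745.
(5·30745 − 3·957) / 2 = 150854/2 = 75427.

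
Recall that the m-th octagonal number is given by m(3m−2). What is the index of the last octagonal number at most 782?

Solve n(3n−2) ≤ 782 for integer n.
n = 16 gives 736 ≤ 782, while n = 17 gives 833 > 782; so the answer is index 16.

16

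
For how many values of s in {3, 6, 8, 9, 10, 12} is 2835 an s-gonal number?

s = 3: P(3, 74) = 2775 and P(3, 75) = 2850; 2835 is not s-gonal.
s = 6: P(6, 37) = 2701 and P(6, 38) = 2850; 2835 is not s-gonal.
s = 8: P(8, 31) = 2821 and P(8, 32) = 3008; 2835 is not s-gonal.
s = 9: P(9, 28) = 2674 and P(9, 29) = 2871; 2835 is not s-gonal.
s = 10: P(10, 27) = 2835. ✓
s = 12: P(12, 24) = 2784 and P(12, 25) = 3025; 2835 is not s-gonal.
Hits: s ∈ {10} → 1.

1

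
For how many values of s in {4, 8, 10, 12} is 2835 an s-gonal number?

1

s = 4: P(4, 53) = 2809 and P(4, 54) = 2916; 2835 is not s-gonal.
s = 8: P(8, 31) = 2821 and P(8, 32) = 3008; 2835 is not s-gonal.
s = 10: P(10, 27) = 2835. ✓
s = 12: P(12, 24) = 2784 and P(12, 25) = 3025; 2835 is not s-gonal.
Hits: s ∈ {10} → 1.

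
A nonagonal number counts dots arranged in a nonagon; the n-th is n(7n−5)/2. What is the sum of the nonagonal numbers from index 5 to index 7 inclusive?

340

Σ i(7i−5)/2 = (7Σi² − 5Σi) / 2 over i = 5..7.
Σi = 28 − 10 = 18 and Σi² = 140 − 30 = 110.
(7·110 − 5·18) / 2 = 680/2 = 340.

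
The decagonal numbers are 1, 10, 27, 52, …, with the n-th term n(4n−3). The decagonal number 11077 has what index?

Set n(4n−3) = 11077, giving 4n² − 3n − 11077 = 0.
The discriminant is 9 + 16·11077 = 177241, and √177241 = 421.
So n = (3 + 421) / 8 = 424/8 = 53.

53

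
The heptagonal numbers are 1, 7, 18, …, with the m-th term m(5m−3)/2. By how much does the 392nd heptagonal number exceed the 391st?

Consecutive heptagonal numbers differ by 5n − 4: here 5·392 − 4 = 1956.

1956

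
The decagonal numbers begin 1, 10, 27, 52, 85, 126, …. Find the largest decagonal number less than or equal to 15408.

Solve n(4n−3) ≤ 15408 for integer n.
n = 62 gives 15190 ≤ 15408, while n = 63 gives 15687 > 15408; so the answer is 15190.

15190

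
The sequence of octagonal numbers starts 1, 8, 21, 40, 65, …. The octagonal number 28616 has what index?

98

Set n(3n−2) = 28616, giving 3n² − 2n − 28616 = 0.
The discriminant is 4 + 12·28616 = 343396, and √343396 = 586.
So n = (2 + 586) / 6 = 588/6 = 98.
Check: 98·(3·98 − 2) = 28616. ✓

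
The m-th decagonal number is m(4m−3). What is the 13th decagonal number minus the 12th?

97

Consecutive decagonal numbers differ by 8n − 7: here 8·13 − 7 = 97.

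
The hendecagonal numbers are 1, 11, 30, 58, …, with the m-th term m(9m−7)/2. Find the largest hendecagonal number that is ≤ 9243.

Solve n(9n−7)/2 ≤ 9243 for integer n.
n = 45 gives 8955 ≤ 9243, while n = 46 gives 9361 > 9243; so the answer is 8955.

8955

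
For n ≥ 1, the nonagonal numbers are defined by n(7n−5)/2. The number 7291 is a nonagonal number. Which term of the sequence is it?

46

Set n(7n−5)/2 = 7291, giving 7n² − 5n − 14582 = 0.
The discriminant is 25 + 56·7291 = 408321, and √408321 = 639.
So n = (5 + 639) / 14 = 644/14 = 46.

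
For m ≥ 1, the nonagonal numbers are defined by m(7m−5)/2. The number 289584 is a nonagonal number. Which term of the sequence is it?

Set n(7n−5)/2 = 289584, giving 7n² − 5n − 579168 = 0.
So n = (5 + 4027) / 14 = 4032/14 = 288.

288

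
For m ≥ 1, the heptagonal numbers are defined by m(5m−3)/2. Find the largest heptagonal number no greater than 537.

Solve n(5n−3)/2 ≤ 537 for integer n.
n = 14 gives 469 ≤ 537, while n = 15 gives 540 > 537; so the answer is 469.

469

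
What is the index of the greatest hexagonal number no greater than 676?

18

Solve n(2n−1) ≤ 676 for integer n.
n = 18 gives 630 ≤ 676, while n = 19 gives 703 > 676; so the answer is index 18.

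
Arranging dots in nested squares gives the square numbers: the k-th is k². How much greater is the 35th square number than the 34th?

69

n² − (n−1)² = 2n − 1, so 35² − 34² = 2·35 − 1 = 69.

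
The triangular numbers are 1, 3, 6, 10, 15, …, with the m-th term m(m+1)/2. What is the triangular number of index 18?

The 18th triangular number is n(n+1)/2 with n = 18.
18·19/2 = 342/2 = 171.

171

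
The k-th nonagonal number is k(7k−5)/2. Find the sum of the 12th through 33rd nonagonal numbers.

40843

Σ i(7i−5)/2 = (7Σi² − 5Σi) / 2 over i = 12..33.
Σi = 561 − 66 = 495 and Σi² = 12529 − 506 = 12023.
(7·12023 − 5·495) / 2 = 81686/2 = 40843.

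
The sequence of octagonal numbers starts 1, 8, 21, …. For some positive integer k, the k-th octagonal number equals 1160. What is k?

20

Set n(3n−2) = 1160, giving 3n² − 2n − 1160 = 0.
The discriminant is 4 + 12·1160 = 13924, and √13924 = 118.
So n = (2 + 118) / 6 = 120/6 = 20.
Check: 20·(3·20 − 2) = 1160. ✓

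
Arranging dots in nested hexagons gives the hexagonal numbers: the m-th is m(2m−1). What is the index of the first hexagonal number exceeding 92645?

Solve n(2n−1) > 92645 for integer n.
The largest n with value ≤ 92645 is 215 (since 92235 ≤ 92645 < 93096), so the first above is n = 216, value 93096.

216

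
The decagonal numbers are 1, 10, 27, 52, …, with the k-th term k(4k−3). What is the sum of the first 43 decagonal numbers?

Σ i(4i−3) = 4Σi² − 3Σi over i = 1..43.
Σi = 946 and Σi² = 27434.
4·27434 − 3·946 = 106898.

106898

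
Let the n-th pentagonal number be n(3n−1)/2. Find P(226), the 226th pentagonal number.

76501

The 226th pentagonal number is n(3n−1)/2 with n = 226.
226·(3·226 − 1)/2 = 226·677/2 = 76501.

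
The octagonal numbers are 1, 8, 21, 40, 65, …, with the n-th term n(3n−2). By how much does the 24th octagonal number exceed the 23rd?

139

Consecutive octagonal numbers differ by 6n − 5: here 6·24 − 5 = 139.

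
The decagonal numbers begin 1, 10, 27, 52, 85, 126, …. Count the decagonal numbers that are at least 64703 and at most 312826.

153

The n-th decagonal number is n(4n−3).
Smallest index with value ≥ 64703: n = 128 (giving 65152).
Largest index with value ≤ 312826: n = 280 (giving 312760).
Indices 128 through 280: 153 terms.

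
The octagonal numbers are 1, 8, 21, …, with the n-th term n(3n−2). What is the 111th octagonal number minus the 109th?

111·(3·111 − 2) = 36741 and 109·(3·109 − 2) = 35425.
Difference: 36741 − 35425 = 1316.

1316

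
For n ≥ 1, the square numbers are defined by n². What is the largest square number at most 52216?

Solve n² ≤ 52216 for integer n.
n = 228 gives 51984 ≤ 52216, while n = 229 gives 52441 > 52216; so the answer is 51984.

51984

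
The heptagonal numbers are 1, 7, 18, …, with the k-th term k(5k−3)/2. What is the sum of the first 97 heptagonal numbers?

765233

Σ i(5i−3)/2 = (5Σi² − 3Σi) / 2 over i = 1..97.
Σi = 4753 and Σi² = 308945.
(5·308945 − 3·4753) / 2 = 1530466/2 = 765233.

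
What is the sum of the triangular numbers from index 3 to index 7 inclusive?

Σ i(i+1)/2 = (Σi² + Σi) / 2 over i = 3..7.
Σi = 28 − 3 = 25 and Σi² = 140 − 5 = 135.
(1·135 + 1·25) / 2 = 160/2 = 80.

80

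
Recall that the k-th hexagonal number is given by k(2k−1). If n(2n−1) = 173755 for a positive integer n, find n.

295

Set n(2n−1) = 173755, giving 2n² − n − 173755 = 0.
The discriminant is 1 + 8·173755 = 1390041, and √1390041 = 1179.
So n = (1 + 1179) / 4 = 1180/4 = 295.
Check: 295·(2·295 − 1) = 173755. ✓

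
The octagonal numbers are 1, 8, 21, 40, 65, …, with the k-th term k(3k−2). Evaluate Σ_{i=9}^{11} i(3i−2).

Σ i(3i−2) = 3Σi² − 2Σi over i = 9..11.
Σi = 66 − 36 = 30 and Σi² = 506 − 204 = 302.
3·302 − 2·30 = 846.

846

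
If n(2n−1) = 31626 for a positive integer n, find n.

126

Set n(2n−1) = 31626, giving 2n² − n − 31626 = 0.
The discriminant is 1 + 8·31626 = 253009, and √253009 = 503.
So n = (1 + 503) / 4 = 504/4 = 126.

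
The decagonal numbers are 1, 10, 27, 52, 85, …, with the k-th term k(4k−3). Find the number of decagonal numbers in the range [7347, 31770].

The n-th decagonal number is n(4n−3).
Smallest index with value ≥ 7347: n = 44 (giving 7612).
Largest index with value ≤ 31770: n = 89 (giving 31417).
Indices 44 through 89: 46 terms.

46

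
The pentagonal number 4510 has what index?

Set n(3n−1)/2 = 4510, giving 3n² − n − 9020 = 0.
The discriminant is 1 + 24·4510 = 108241, and √108241 = 329.
So n = (1 + 329) / 6 = 330/6 = 55.
Check: 55·(3·55 − 1)/2 = 4510. ✓

55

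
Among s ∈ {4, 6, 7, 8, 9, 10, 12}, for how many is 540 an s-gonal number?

2

s = 4: P(4, 23) = 529 and P(4, 24) = 576; 540 is not s-gonal.
s = 6: P(6, 16) = 496 and P(6, 17) = 561; 540 is not s-gonal.
s = 7: P(7, 15) = 540. ✓
s = 8: P(8, 13) = 481 and P(8, 14) = 560; 540 is not s-gonal.
s = 9: P(9, 12) = 474 and P(9, 13) = 559; 540 is not s-gonal.
s = 10: P(10, 12) = 540. ✓
s = 12: P(12, 10) = 460 and P(12, 11) = 561; 540 is not s-gonal.
Hits: s ∈ {7, 10} → 2.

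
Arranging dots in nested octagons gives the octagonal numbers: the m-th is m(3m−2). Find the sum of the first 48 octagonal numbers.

111720

Σ i(3i−2) = 3Σi² − 2Σi over i = 1..48.
Σi = 1176 and Σi² = 38024.
3·38024 − 2·1176 = 111720.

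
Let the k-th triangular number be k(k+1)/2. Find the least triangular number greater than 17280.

Solve n(n+1)/2 > 17280 for integer n.
The largest n with value ≤ 17280 is 185 (since 17205 ≤ 17280 < 17391), so the first above is n = 186, value 17391.

17391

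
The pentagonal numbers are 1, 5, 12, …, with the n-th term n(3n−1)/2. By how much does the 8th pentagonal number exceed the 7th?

22

Consecutive pentagonal numbers differ by 3n − 2: here 3·8 − 2 = 22.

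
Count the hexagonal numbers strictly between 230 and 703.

The n-th hexagonal number is n(2n−1).
Smallest index with value > 230: n = 11 (giving 231).
Largest index with value < 703: n = 18 (giving 630).
Indices 11 through 18: 8 terms.

8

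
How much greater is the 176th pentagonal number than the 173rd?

176·(3·176 − 1)/2 = 46376 and 173·(3·173 − 1)/2 = 44807.
Difference: 46376 − 44807 = 1569.

1569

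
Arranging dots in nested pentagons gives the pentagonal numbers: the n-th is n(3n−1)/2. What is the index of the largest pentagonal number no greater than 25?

4

Solve n(3n−1)/2 ≤ 25 for integer n.
n = 4 gives 22 ≤ 25, while n = 5 gives 35 > 25; so the answer is index 4.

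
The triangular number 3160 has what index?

79

Set n(n+1)/2 = 3160, giving n² + n − 6320 = 0.
The discriminant is 1 + 8·3160 = 25281, and √25281 = 159.
So n = (-1 + 159) / 2 = 158/2 = 79.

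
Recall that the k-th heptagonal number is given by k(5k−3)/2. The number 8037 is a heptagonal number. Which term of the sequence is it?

Set n(5n−3)/2 = 8037, giving 5n² − 3n − 16074 = 0.
The discriminant is 9 + 40·8037 = 321489, and √321489 = 567.
So n = (3 + 567) / 10 = 570/10 = 57.
Check: 57·(5·57 − 3)/2 = 8037. ✓

57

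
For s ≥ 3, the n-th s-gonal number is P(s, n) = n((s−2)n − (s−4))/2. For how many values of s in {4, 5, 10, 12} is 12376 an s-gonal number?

s = 4: P(4, 111) = 12321 and P(4, 112) = 12544; 12376 is not s-gonal.
s = 5: P(5, 91) = 12376. ✓
s = 10: P(10, 56) = 12376. ✓
s = 12: P(12, 50) = 12300 and P(12, 51) = 12801; 12376 is not s-gonal.
Hits: s ∈ {5, 10} → 2.

2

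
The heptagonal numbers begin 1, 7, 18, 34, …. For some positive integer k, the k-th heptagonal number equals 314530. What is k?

355

Set n(5n−3)/2 = 314530, giving 5n² − 3n − 629060 = 0.
The discriminant is 9 + 40·314530 = 12581209, and √12581209 = 3547.
So n = (3 + 3547) / 10 = 3550/10 = 355.
Check: 355·(5·355 − 3)/2 = 314530. ✓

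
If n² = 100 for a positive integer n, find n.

10

We need n² = 100, so n = √100 = 10.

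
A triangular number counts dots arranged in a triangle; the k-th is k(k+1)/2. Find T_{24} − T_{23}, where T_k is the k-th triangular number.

24

Consecutive triangular numbers differ by n: T_{24} − T_{23} = 24.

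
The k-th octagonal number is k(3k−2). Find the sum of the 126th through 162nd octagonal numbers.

Σ i(3i−2) = 3Σi² − 2Σi over i = 126..162.
Σi = 13203 − 7875 = 5328 and Σi² = 1430325 − 658875 = 771450.
3·771450 − 2·5328 = 2303694.

2303694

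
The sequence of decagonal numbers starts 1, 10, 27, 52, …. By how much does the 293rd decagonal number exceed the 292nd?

Consecutive decagonal numbers differ by 8n − 7: here 8·293 − 7 = 2337.

2337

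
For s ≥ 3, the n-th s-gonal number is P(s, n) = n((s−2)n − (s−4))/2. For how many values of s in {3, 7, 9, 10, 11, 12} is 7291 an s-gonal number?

1

s = 3: P(3, 120) = 7260 and P(3, 121) = 7381; 7291 is not s-gonal.
s = 7: P(7, 54) = 7209 and P(7, 55) = 7480; 7291 is not s-gonal.
s = 9: P(9, 46) = 7291. ✓
s = 10: P(10, 43) = 7267 and P(10, 44) = 7612; 7291 is not s-gonal.
s = 11: P(11, 40) = 7060 and P(11, 41) = 7421; 7291 is not s-gonal.
s = 12: P(12, 38) = 7068 and P(12, 39) = 7449; 7291 is not s-gonal.
Hits: s ∈ {9} → 1.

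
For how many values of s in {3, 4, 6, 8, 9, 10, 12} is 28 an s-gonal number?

2

s = 3: P(3, 7) = 28. ✓
s = 4: P(4, 5) = 25 and P(4, 6) = 36; 28 is not s-gonal.
s = 6: P(6, 4) = 28. ✓
s = 8: P(8, 3) = 21 and P(8, 4) = 40; 28 is not s-gonal.
s = 9: P(9, 3) = 24 and P(9, 4) = 46; 28 is not s-gonal.
s = 10: P(10, 3) = 27 and P(10, 4) = 52; 28 is not s-gonal.
s = 12: P(12, 2) = 12 and P(12, 3) = 33; 28 is not s-gonal.
Hits: s ∈ {3, 6} → 2.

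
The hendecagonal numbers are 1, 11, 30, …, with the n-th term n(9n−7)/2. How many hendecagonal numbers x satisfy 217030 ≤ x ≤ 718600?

181

The n-th hendecagonal number is n(9n−7)/2.
Smallest index with value ≥ 217030: n = 220 (giving 217030).
Largest index with value ≤ 718600: n = 400 (giving 718600).
Indices 220 through 400: 181 terms.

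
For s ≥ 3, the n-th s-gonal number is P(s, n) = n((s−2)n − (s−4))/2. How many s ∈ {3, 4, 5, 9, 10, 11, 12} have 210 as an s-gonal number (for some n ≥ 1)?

s = 3: P(3, 20) = 210. ✓
s = 4: P(4, 14) = 196 and P(4, 15) = 225; 210 is not s-gonal.
s = 5: P(5, 12) = 210. ✓
s = 9: P(9, 8) = 204 and P(9, 9) = 261; 210 is not s-gonal.
s = 10: P(10, 7) = 175 and P(10, 8) = 232; 210 is not s-gonal.
s = 11: P(11, 7) = 196 and P(11, 8) = 260; 210 is not s-gonal.
s = 12: P(12, 6) = 156 and P(12, 7) = 217; 210 is not s-gonal.
Hits: s ∈ {3, 5} → 2.

2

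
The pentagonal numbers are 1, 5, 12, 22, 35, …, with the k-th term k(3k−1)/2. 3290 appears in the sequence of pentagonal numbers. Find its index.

Set n(3n−1)/2 = 3290, giving 3n² − n − 6580 = 0.
So n = (1 + 281) / 6 = 282/6 = 47.

47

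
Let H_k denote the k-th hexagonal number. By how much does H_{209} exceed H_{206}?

209·(2·209 − 1) = 87153 and 206·(2·206 − 1) = 84666.
Difference: 87153 − 84666 = 2487.

2487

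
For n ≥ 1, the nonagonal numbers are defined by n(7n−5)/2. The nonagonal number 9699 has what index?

53

Set n(7n−5)/2 = 9699, giving 7n² − 5n − 19398 = 0.
The discriminant is 25 + 56·9699 = 543169, and √543169 = 737.
So n = (5 + 737) / 14 = 742/14 = 53.
Check: 53·(7·53 − 5)/2 = 9699. ✓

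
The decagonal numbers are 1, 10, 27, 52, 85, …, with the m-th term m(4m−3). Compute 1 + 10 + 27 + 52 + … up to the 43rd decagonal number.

106898

Σ i(4i−3) = 4Σi² − 3Σi over i = 1..43.
Σi = 946 and Σi² = 27434.
4·27434 − 3·946 = 106898.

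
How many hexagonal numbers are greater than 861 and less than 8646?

44

The n-th hexagonal number is n(2n−1).
Smallest index with value > 861: n = 22 (giving 946).
Largest index with value < 8646: n = 65 (giving 8385).
Indices 22 through 65: 44 terms.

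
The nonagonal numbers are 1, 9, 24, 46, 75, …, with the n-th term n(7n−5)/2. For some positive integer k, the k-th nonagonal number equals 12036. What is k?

Set n(7n−5)/2 = 12036, giving 7n² − 5n − 24072 = 0.
The discriminant is 25 + 56·12036 = 674041, and √674041 = 821.
So n = (5 + 821) / 14 = 826/14 = 59.

59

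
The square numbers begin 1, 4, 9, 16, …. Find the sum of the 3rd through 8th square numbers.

Σ_{i=3}^{8} i² = 204 − 5 = 199.

199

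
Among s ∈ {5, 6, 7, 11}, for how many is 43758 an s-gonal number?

1

s = 5: P(5, 170) = 43265 and P(5, 171) = 43776; 43758 is not s-gonal.
s = 6: P(6, 148) = 43660 and P(6, 149) = 44253; 43758 is not s-gonal.
s = 7: P(7, 132) = 43362 and P(7, 133) = 44023; 43758 is not s-gonal.
s = 11: P(11, 99) = 43758. ✓
Hits: s ∈ {11} → 1.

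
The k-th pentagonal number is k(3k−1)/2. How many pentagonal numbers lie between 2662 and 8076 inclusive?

The n-th pentagonal number is n(3n−1)/2.
Smallest index with value ≥ 2662: n = 43 (giving 2752).
Largest index with value ≤ 8076: n = 73 (giving 7957).
Indices 43 through 73: 31 terms.

31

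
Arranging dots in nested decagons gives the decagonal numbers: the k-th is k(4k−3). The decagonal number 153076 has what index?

Set n(4n−3) = 153076, giving 4n² − 3n − 153076 = 0.
The discriminant is 9 + 16·153076 = 2449225, and √2449225 = 1565.
So n = (3 + 1565) / 8 = 1568/8 = 196.
Check: 196·(4·196 − 3) = 153076. ✓

196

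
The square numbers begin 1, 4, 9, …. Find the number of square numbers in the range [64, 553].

16

The n-th square number is n².
Smallest index with value ≥ 64: n = 8 (giving 64).
Largest index with value ≤ 553: n = 23 (giving 529).
Indices 8 through 23: 16 terms.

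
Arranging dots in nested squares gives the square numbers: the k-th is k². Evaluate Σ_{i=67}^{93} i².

174438

Σ_{i=67}^{93} i² = 272459 − 98021 = 174438.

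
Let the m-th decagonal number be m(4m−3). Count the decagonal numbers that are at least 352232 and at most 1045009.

214

The n-th decagonal number is n(4n−3).
Smallest index with value ≥ 352232: n = 298 (giving 354322).
Largest index with value ≤ 1045009: n = 511 (giving 1042951).
Indices 298 through 511: 214 terms.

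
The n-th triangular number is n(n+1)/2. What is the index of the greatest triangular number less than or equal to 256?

22

Solve n(n+1)/2 ≤ 256 for integer n.
n = 22 gives 253 ≤ 256, while n = 23 gives 276 > 256; so the answer is index 22.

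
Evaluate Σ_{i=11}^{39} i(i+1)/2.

10440

Σ i(i+1)/2 = (Σi² + Σi) / 2 over i = 11..39.
Σi = 780 − 55 = 725 and Σi² = 20540 − 385 = 20155.
(1·20155 + 1·725) / 2 = 20880/2 = 10440.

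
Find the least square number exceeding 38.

49

Solve n² > 38 for integer n.
The largest n with value ≤ 38 is 6 (since 36 ≤ 38 < 49), so the first above is n = 7, value 49.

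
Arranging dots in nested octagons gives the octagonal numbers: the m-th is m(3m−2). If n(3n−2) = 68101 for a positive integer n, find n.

Set n(3n−2) = 68101, giving 3n² − 2n − 68101 = 0.
The discriminant is 4 + 12·68101 = 817216, and √817216 = 904.
So n = (2 + 904) / 6 = 906/6 = 151.

151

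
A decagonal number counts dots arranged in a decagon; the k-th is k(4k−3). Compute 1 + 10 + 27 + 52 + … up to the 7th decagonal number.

Σ i(4i−3) = 4Σi² − 3Σi over i = 1..7.
Σi = 28 and Σi² = 140.
4·140 − 3·28 = 476.

476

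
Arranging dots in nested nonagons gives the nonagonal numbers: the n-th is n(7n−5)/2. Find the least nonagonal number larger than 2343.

Solve n(7n−5)/2 > 2343 for integer n.
The largest n with value ≤ 2343 is 26 (since 2301 ≤ 2343 < 2484), so the first above is n = 27, value 2484.

2484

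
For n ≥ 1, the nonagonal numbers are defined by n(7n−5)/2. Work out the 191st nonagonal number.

127206

The 191st nonagonal number is n(7n−5)/2 with n = 191.
191·(7·191 − 5)/2 = 191·1332/2 = 191·666 = 127206.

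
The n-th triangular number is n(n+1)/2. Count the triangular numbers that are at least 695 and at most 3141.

The n-th triangular number is n(n+1)/2.
Smallest index with value ≥ 695: n = 37 (giving 703).
Largest index with value ≤ 3141: n = 78 (giving 3081).
Indices 37 through 78: 42 terms.

42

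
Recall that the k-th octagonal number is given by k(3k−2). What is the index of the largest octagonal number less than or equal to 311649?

Solve n(3n−2) ≤ 311649 for integer n.
n = 322 gives 310408 ≤ 311649, while n = 323 gives 312341 > 311649; so the answer is index 322.

322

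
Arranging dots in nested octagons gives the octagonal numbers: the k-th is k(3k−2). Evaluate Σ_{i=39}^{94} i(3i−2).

Σ i(3i−2) = 3Σi² − 2Σi over i = 39..94.
Σi = 4465 − 741 = 3724 and Σi² = 281295 − 19019 = 262276.
3·262276 − 2·3724 = 779380.

779380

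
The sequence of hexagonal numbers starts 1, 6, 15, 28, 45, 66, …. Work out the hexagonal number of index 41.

3321

The 41st hexagonal number is n(2n−1) with n = 41.
41·(2·41 − 1) = 41·81 = 3321.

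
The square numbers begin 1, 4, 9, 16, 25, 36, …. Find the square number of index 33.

1089

33² = 1089.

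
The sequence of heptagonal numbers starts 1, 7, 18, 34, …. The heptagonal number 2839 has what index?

34

Set n(5n−3)/2 = 2839, giving 5n² − 3n − 5678 = 0.
The discriminant is 9 + 40·2839 = 113569, and √113569 = 337.
So n = (3 + 337) / 10 = 340/10 = 34.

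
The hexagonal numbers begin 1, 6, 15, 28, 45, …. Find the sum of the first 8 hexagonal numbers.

Σ i(2i−1) = 2Σi² − Σi over i = 1..8.
Σi = 36 and Σi² = 204.
2·204 − 1·36 = 372.

372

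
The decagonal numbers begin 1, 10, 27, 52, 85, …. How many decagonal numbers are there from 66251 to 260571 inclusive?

126

The n-th decagonal number is n(4n−3).
Smallest index with value ≥ 66251: n = 130 (giving 67210).
Largest index with value ≤ 260571: n = 255 (giving 259335).
Indices 130 through 255: 126 terms.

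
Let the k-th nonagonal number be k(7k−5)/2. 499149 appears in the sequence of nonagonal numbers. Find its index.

Set n(7n−5)/2 = 499149, giving 7n² − 5n − 998298 = 0.
The discriminant is 25 + 56·499149 = 27952369, and √27952369 = 5287.
So n = (5 + 5287) / 14 = 5292/14 = 378.

378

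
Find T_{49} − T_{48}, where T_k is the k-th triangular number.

49

Consecutive triangular numbers differ by n: T_{49} − T_{48} = 49.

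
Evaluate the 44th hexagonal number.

The 44th hexagonal number is n(2n−1) with n = 44.
44·(2·44 − 1) = 44·87 = 3828.

3828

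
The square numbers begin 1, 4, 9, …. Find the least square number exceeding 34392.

Solve n² > 34392 for integer n.
The largest n with value ≤ 34392 is 185 (since 34225 ≤ 34392 < 34596), so the first above is n = 186, value 34596.

34596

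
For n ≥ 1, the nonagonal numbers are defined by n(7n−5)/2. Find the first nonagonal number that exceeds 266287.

Solve n(7n−5)/2 > 266287 for integer n.
The largest n with value ≤ 266287 is 276 (since 265926 ≤ 266287 < 267859), so the first above is n = 277, value 267859.

267859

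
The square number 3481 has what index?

We need n² = 3481, so n = √3481 = 59.
Check: 59² = 3481. ✓

59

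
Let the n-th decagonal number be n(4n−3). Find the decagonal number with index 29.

3277

The 29th decagonal number is n(4n−3) with n = 29.
29·(4·29 − 3) = 29·113 = 3277.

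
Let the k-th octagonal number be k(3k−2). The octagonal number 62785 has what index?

Set n(3n−2) = 62785, giving 3n² − 2n − 62785 = 0.
So n = (2 + 868) / 6 = 870/6 = 145.

145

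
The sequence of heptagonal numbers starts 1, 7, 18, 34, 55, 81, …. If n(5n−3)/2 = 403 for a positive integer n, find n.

13

Set n(5n−3)/2 = 403, giving 5n² − 3n − 806 = 0.
So n = (3 + 127) / 10 = 130/10 = 13.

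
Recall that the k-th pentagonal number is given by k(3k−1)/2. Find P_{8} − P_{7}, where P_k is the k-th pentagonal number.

Consecutive pentagonal numbers differ by 3n − 2: here 3·8 − 2 = 22.

22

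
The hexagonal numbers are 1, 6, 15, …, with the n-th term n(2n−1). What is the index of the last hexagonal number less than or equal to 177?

Solve n(2n−1) ≤ 177 for integer n.
n = 9 gives 153 ≤ 177, while n = 10 gives 190 > 177; so the answer is index 9.

9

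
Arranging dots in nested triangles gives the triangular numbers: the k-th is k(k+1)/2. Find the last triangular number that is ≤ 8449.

8385

Solve n(n+1)/2 ≤ 8449 for integer n.
n = 129 gives 8385 ≤ 8449, while n = 130 gives 8515 > 8449; so the answer is 8385.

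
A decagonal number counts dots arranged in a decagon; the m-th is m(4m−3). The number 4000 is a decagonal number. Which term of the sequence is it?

32

Set n(4n−3) = 4000, giving 4n² − 3n − 4000 = 0.
The discriminant is 9 + 16·4000 = 64009, and √64009 = 253.
So n = (3 + 253) / 8 = 256/8 = 32.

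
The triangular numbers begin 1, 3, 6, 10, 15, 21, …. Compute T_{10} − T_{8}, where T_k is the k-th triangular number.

10·11/2 = 55 and 8·9/2 = 36.
Difference: 55 − 36 = 19.

19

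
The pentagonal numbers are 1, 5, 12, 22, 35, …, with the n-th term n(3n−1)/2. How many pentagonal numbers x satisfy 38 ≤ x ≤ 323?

The n-th pentagonal number is n(3n−1)/2.
Smallest index with value ≥ 38: n = 6 (giving 51).
Largest index with value ≤ 323: n = 14 (giving 287).
Indices 6 through 14: 9 terms.

9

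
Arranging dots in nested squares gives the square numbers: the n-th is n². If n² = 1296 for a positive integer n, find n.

36

We need n² = 1296, so n = √1296 = 36.
Check: 36² = 1296. ✓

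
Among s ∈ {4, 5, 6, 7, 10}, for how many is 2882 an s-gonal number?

s = 4: P(4, 53) = 2809 and P(4, 54) = 2916; 2882 is not s-gonal.
s = 5: P(5, 44) = 2882. ✓
s = 6: P(6, 38) = 2850 and P(6, 39) = 3003; 2882 is not s-gonal.
s = 7: P(7, 34) = 2839 and P(7, 35) = 3010; 2882 is not s-gonal.
s = 10: P(10, 27) = 2835 and P(10, 28) = 3052; 2882 is not s-gonal.
Hits: s ∈ {5} → 1.

1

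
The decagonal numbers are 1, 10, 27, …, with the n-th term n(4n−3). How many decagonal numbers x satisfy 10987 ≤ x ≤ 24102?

26

The n-th decagonal number is n(4n−3).
Smallest index with value ≥ 10987: n = 53 (giving 11077).
Largest index with value ≤ 24102: n = 78 (giving 24102).
Indices 53 through 78: 26 terms.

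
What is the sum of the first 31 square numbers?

Σ_{i=1}^{31} i² = 31·32·63/6 = 10416.

10416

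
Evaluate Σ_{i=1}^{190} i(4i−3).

9163225

Σ i(4i−3) = 4Σi² − 3Σi over i = 1..190.
Σi = 18145 and Σi² = 2304415.
4·2304415 − 3·18145 = 9163225.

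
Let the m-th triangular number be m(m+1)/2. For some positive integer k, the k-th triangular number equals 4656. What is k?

Set n(n+1)/2 = 4656, giving n² + n − 9312 = 0.
The discriminant is 1 + 8·4656 = 37249, and √37249 = 193.
So n = (-1 + 193) / 2 = 192/2 = 96.

96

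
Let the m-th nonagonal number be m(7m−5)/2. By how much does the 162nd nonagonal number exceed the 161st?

Consecutive nonagonal numbers differ by 7n − 6: here 7·162 − 6 = 1128.

1128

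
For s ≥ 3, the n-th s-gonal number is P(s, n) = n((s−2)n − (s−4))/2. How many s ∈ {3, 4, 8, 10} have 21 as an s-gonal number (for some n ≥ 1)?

s = 3: P(3, 6) = 21. ✓
s = 4: P(4, 4) = 16 and P(4, 5) = 25; 21 is not s-gonal.
s = 8: P(8, 3) = 21. ✓
s = 10: P(10, 2) = 10 and P(10, 3) = 27; 21 is not s-gonal.
Hits: s ∈ {3, 8} → 2.

2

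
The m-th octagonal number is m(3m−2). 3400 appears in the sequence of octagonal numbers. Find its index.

34

Set n(3n−2) = 3400, giving 3n² − 2n − 3400 = 0.
So n = (2 + 202) / 6 = 204/6 = 34.
Check: 34·(3·34 − 2) = 3400. ✓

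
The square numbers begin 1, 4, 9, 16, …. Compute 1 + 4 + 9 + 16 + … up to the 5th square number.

55

Σ_{i=1}^{5} i² = 5·6·11/6 = 55.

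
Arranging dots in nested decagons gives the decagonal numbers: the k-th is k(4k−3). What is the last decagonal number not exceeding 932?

Solve n(4n−3) ≤ 932 for integer n.
n = 15 gives 855 ≤ 932, while n = 16 gives 976 > 932; so the answer is 855.

855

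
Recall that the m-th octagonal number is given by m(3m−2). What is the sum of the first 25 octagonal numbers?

Σ i(3i−2) = 3Σi² − 2Σi over i = 1..25.
Σi = 325 and Σi² = 5525.
3·5525 − 2·325 = 15925.

15925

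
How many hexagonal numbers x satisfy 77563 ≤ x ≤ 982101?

The n-th hexagonal number is n(2n−1).
Smallest index with value ≥ 77563: n = 198 (giving 78210).
Largest index with value ≤ 982101: n = 701 (giving 982101).
Indices 198 through 701: 504 terms.

504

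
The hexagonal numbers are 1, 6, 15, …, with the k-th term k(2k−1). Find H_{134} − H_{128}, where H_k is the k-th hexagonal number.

3138

134·(2·134 − 1) = 35778 and 128·(2·128 − 1) = 32640.
Difference: 35778 − 32640 = 3138.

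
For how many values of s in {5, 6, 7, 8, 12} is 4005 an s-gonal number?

1

s = 5: P(5, 51) = 3876 and P(5, 52) = 4030; 4005 is not s-gonal.
s = 6: P(6, 45) = 4005. ✓
s = 7: P(7, 40) = 3940 and P(7, 41) = 4141; 4005 is not s-gonal.
s = 8: P(8, 36) = 3816 and P(8, 37) = 4033; 4005 is not s-gonal.
s = 12: P(12, 28) = 3808 and P(12, 29) = 4089; 4005 is not s-gonal.
Hits: s ∈ {6} → 1.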